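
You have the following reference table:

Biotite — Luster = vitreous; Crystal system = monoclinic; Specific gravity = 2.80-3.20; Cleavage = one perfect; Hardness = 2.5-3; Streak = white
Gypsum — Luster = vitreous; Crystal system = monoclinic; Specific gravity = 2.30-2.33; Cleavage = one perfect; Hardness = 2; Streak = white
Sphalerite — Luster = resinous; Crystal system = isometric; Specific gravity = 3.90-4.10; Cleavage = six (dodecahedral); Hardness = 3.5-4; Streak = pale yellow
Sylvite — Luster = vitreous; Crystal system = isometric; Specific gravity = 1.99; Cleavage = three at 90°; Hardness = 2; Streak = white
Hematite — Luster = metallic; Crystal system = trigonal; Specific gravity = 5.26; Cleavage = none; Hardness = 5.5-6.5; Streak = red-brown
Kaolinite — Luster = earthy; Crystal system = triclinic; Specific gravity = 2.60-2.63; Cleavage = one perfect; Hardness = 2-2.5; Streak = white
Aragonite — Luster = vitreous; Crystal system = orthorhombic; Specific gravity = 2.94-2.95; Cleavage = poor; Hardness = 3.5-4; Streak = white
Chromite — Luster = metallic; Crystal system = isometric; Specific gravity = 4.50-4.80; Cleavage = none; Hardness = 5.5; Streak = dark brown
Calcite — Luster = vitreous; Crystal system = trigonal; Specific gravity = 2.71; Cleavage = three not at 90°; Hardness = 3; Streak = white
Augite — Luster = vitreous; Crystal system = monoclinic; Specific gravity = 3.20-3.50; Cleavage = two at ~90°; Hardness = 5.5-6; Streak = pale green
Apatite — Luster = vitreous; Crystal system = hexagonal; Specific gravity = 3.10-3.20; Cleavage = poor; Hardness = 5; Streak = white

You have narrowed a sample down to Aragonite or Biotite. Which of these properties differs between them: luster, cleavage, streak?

Luster: both vitreous — identical.
Cleavage: Aragonite poor, Biotite one perfect — these differ.
Streak: both white — identical.
Of the listed properties, cleavage is the one that separates them.

cleavage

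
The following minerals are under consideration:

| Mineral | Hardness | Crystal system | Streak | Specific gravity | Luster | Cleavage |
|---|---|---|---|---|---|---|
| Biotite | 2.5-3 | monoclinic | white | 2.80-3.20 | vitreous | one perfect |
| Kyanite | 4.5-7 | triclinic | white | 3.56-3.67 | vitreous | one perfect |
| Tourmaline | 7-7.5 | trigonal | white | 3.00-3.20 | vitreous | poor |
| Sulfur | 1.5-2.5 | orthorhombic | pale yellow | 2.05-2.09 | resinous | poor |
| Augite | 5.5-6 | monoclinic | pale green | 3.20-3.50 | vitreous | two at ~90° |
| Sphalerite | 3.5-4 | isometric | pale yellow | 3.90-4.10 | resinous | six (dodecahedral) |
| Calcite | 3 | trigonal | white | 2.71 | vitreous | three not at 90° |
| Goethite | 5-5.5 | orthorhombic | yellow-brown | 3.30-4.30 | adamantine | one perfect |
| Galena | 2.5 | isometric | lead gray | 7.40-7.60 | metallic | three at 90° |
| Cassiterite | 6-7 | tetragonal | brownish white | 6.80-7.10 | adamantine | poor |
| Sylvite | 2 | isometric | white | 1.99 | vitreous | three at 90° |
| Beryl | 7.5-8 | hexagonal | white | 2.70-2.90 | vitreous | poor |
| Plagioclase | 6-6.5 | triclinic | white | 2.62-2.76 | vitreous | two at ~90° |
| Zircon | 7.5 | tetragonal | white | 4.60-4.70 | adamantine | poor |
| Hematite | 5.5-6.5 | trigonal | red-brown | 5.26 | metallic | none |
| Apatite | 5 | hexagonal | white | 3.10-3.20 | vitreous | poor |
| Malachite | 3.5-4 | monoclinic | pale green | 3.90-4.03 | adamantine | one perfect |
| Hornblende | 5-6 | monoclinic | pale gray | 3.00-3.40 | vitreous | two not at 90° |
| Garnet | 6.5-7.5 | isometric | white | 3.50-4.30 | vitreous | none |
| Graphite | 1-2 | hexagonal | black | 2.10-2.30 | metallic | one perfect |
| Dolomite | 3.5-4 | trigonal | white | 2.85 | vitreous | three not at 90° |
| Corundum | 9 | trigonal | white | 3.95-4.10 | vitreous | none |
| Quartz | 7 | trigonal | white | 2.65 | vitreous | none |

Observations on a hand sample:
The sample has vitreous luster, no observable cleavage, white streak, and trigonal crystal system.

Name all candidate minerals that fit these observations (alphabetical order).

Vitreous luster: leaves Biotite, Kyanite, Tourmaline, Augite, Calcite, Sylvite, Beryl, Plagioclase, Apatite, Hornblende, Garnet, Dolomite, Corundum, Quartz.
No observable cleavage: leaves Garnet, Corundum, Quartz.
White streak: every remaining candidate is consistent.
Trigonal crystal system rules out Garnet.
Remaining candidates: Corundum, Quartz.

Corundum, Quartz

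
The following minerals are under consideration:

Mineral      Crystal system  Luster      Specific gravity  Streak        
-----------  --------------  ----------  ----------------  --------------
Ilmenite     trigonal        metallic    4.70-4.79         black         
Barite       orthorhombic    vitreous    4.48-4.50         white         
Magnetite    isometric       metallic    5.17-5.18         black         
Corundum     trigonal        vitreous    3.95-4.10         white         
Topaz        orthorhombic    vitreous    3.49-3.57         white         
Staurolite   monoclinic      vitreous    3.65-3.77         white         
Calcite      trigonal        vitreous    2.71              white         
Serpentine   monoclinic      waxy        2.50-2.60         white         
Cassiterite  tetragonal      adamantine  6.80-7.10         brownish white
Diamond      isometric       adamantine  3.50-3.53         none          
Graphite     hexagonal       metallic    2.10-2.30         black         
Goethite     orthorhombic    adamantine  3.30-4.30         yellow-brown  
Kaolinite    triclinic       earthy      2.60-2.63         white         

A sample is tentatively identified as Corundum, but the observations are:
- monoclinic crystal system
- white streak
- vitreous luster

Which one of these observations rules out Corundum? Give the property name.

Monoclinic crystal system: Corundum has trigonal system — outside the reference range.
White streak: Corundum has white streak — consistent.
Vitreous luster: Corundum has vitreous luster — consistent.
Everything matches except the crystal system.

crystal system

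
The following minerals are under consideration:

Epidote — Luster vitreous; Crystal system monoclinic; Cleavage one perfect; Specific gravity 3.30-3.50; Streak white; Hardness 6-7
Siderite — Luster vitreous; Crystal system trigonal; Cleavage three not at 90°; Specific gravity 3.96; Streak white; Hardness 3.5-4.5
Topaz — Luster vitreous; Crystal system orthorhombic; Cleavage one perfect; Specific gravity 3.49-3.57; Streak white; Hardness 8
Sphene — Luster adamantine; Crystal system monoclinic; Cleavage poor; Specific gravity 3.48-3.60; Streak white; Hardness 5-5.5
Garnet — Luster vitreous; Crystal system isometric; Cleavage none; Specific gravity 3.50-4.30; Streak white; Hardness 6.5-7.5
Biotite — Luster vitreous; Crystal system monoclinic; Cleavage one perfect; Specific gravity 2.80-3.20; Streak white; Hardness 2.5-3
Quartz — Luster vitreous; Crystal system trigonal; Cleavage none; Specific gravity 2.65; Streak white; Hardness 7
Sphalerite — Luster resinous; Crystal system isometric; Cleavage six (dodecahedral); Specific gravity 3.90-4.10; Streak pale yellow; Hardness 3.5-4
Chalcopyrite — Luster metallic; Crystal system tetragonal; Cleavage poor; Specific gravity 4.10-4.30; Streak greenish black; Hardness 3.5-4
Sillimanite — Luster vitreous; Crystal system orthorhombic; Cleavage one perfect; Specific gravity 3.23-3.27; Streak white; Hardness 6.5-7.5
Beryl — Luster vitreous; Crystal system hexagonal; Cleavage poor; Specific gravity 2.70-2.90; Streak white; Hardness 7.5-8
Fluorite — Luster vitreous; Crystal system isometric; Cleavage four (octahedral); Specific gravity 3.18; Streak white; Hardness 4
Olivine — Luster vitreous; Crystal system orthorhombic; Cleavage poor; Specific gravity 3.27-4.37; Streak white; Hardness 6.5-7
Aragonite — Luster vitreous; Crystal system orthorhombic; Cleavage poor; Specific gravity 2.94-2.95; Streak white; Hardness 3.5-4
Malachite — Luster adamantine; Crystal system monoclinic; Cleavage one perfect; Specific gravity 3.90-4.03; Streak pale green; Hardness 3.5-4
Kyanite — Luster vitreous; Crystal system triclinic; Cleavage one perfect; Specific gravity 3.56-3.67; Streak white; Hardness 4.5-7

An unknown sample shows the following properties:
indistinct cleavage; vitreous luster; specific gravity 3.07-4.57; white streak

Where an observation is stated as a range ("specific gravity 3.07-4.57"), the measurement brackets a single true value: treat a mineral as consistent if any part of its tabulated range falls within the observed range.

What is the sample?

Indistinct cleavage — leaves Sphene, Chalcopyrite, Beryl, Olivine, Aragonite.
Vitreous luster excludes Sphene, Chalcopyrite.
Specific gravity 3.07-4.57 — narrows the field to Olivine.
White streak — no further eliminations.
The only mineral consistent with every observation is Olivine.

Olivine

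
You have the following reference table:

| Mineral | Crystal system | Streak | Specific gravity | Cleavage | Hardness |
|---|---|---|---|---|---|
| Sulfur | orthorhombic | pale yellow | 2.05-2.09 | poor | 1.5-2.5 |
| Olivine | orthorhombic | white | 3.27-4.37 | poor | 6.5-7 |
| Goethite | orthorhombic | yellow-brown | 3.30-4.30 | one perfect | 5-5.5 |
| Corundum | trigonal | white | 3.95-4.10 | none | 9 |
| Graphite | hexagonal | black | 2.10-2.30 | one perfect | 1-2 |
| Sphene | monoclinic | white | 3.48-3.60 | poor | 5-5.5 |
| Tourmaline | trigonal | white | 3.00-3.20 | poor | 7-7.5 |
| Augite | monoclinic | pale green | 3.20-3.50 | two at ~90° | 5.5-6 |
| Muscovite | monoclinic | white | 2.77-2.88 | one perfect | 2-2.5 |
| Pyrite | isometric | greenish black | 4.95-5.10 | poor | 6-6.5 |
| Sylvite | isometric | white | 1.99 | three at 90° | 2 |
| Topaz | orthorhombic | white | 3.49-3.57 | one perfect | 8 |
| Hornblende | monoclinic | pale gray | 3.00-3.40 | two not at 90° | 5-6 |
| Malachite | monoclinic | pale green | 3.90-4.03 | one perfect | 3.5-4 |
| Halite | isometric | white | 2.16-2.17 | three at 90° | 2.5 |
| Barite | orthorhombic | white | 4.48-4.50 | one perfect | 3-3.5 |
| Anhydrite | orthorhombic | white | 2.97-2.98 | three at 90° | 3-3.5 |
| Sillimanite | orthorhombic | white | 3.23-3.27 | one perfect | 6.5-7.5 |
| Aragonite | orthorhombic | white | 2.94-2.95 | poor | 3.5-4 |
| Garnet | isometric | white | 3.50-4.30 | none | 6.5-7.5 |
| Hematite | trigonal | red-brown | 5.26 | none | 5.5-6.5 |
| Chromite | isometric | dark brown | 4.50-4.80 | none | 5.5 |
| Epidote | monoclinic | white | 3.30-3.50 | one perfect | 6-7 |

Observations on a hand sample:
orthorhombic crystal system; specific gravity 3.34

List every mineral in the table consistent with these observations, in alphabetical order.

Orthorhombic crystal system — only Sulfur, Olivine, Goethite, Topaz, Barite, Anhydrite, Sillimanite, Aragonite remain.
Specific gravity 3.34 — leaves Olivine, Goethite.
The minerals that satisfy all observations are Goethite, Olivine.

Goethite, Olivine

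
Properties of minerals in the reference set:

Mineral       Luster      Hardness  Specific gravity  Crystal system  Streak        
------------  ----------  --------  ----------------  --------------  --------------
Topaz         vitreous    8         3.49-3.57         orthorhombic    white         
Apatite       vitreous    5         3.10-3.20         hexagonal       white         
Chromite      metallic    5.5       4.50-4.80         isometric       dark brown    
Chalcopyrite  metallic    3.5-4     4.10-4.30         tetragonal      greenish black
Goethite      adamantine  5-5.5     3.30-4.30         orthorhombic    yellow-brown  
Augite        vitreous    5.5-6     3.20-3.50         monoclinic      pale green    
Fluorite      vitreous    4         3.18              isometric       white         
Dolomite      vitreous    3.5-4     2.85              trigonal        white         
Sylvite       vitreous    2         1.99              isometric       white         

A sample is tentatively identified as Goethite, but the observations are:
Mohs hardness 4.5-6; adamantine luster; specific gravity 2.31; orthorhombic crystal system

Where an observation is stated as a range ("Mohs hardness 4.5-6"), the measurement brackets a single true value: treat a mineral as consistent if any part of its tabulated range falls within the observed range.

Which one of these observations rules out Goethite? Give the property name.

Mohs hardness 4.5-6: Goethite has hardness 5-5.5 — agrees.
Adamantine luster: Goethite has adamantine luster — agrees.
Specific gravity 2.31: Goethite has SG 3.30-4.30 — outside the reference range.
Orthorhombic crystal system: Goethite has orthorhombic system — agrees.
Everything matches except the specific gravity.

specific gravity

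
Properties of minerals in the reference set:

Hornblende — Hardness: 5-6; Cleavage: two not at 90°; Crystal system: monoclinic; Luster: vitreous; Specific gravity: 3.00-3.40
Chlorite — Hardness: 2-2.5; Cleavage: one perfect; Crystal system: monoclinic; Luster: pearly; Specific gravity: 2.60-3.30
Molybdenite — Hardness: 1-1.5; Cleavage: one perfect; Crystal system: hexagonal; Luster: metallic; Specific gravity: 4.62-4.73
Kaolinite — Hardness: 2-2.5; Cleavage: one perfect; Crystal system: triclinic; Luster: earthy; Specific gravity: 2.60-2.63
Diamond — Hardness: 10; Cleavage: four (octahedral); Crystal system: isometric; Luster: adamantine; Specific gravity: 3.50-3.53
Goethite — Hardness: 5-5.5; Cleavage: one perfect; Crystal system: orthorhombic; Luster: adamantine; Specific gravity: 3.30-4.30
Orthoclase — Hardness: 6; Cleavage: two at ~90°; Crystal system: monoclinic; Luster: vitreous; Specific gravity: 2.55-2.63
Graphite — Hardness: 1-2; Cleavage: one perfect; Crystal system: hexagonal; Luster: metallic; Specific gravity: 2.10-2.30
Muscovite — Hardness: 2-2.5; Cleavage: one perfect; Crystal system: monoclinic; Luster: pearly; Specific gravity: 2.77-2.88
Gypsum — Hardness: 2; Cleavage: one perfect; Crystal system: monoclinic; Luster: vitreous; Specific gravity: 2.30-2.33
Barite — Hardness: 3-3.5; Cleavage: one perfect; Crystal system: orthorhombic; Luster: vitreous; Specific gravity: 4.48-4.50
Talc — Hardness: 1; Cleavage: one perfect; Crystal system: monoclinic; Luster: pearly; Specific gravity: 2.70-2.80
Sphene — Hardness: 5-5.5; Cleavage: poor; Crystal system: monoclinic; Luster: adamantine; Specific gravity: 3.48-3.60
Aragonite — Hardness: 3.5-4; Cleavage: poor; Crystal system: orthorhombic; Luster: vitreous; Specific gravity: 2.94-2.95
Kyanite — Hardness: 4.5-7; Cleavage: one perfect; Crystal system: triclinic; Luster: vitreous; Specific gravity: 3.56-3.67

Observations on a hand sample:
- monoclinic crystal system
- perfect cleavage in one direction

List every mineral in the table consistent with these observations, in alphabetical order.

Monoclinic crystal system: Hornblende, Chlorite, Orthoclase, Muscovite, Gypsum, Talc, Sphene remain.
Perfect cleavage in one direction is inconsistent with Hornblende, Orthoclase, Sphene.
Remaining candidates: Chlorite, Gypsum, Muscovite, Talc.

Chlorite, Gypsum, Muscovite, Talc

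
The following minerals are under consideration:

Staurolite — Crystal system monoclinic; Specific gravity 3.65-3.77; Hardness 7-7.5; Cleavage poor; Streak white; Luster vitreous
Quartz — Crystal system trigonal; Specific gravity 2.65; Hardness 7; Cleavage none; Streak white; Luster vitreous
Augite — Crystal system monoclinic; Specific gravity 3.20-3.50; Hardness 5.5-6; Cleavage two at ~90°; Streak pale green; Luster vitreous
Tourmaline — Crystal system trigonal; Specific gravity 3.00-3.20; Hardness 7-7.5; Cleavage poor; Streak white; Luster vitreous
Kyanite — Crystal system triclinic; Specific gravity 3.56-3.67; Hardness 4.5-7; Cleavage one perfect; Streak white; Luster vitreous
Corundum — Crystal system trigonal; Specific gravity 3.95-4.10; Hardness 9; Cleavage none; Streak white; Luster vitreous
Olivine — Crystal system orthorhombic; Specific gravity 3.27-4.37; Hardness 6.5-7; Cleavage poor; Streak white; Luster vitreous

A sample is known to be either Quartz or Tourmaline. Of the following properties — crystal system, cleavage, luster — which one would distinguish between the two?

cleavage

Crystal system: both trigonal — same for both.
Cleavage: Quartz none, Tourmaline poor — different.
Luster: both vitreous — same for both.
Only cleavage differs between Quartz and Tourmaline among the listed tests.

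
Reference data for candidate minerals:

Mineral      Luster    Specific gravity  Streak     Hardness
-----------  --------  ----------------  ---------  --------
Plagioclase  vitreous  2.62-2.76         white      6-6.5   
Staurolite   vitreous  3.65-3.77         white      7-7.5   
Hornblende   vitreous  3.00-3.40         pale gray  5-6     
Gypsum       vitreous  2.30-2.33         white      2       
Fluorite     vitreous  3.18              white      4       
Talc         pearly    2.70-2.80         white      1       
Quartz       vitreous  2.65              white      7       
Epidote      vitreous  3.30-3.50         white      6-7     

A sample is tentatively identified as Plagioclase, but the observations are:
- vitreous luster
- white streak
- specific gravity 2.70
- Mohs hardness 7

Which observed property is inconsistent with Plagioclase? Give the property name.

hardness

Vitreous luster: Plagioclase has vitreous luster — matches.
White streak: Plagioclase has white streak — matches.
Specific gravity 2.70: Plagioclase has SG 2.62-2.76 — matches.
Mohs hardness 7: Plagioclase has hardness 6-6.5 — outside the reference range.
Everything matches except the hardness.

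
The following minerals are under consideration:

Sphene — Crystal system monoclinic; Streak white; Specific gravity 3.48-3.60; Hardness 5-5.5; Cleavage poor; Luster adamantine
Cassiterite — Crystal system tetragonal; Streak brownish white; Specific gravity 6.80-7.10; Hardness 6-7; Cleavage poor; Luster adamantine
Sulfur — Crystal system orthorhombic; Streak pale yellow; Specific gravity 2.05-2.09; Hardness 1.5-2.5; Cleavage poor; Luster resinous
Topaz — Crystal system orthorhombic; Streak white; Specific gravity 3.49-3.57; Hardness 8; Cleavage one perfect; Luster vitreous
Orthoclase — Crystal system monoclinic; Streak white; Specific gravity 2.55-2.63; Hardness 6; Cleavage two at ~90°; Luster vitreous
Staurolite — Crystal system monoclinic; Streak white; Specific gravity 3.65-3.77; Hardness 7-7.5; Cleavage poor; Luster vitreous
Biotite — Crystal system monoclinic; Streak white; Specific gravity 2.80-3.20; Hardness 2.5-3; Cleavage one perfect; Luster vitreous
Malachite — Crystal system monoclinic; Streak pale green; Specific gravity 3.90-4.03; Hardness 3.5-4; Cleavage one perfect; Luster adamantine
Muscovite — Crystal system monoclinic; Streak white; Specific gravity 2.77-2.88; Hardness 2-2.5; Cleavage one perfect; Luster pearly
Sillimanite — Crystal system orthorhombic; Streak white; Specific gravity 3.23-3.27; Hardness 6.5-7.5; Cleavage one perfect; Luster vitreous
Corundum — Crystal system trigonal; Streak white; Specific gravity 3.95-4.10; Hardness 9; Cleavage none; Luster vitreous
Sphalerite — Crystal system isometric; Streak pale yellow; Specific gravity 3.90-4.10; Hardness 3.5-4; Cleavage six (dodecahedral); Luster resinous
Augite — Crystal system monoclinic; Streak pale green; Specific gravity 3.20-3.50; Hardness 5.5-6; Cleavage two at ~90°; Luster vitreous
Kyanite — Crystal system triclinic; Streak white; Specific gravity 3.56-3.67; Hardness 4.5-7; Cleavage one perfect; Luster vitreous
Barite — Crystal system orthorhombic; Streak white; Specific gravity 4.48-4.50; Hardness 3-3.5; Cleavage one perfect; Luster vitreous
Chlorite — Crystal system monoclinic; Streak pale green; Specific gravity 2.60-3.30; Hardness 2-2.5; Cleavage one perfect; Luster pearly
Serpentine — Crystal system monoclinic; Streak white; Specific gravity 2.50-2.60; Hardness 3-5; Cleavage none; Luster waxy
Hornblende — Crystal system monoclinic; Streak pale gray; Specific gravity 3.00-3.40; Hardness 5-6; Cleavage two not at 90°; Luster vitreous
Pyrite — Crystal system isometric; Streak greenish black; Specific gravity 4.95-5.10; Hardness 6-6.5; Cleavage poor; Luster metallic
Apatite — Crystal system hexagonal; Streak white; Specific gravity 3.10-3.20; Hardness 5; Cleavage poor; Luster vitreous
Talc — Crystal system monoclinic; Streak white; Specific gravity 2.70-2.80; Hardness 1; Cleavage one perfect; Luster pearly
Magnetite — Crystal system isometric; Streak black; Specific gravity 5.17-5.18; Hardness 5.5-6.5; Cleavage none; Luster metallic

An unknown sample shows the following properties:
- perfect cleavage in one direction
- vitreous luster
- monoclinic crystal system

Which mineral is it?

Perfect cleavage in one direction: only Topaz, Biotite, Malachite, Muscovite, Sillimanite, Kyanite, Barite, Chlorite, Talc remain.
Vitreous luster excludes Malachite, Muscovite, Chlorite, Talc.
Monoclinic crystal system: Biotite remains.
Biotite is the sole remaining match.

Biotite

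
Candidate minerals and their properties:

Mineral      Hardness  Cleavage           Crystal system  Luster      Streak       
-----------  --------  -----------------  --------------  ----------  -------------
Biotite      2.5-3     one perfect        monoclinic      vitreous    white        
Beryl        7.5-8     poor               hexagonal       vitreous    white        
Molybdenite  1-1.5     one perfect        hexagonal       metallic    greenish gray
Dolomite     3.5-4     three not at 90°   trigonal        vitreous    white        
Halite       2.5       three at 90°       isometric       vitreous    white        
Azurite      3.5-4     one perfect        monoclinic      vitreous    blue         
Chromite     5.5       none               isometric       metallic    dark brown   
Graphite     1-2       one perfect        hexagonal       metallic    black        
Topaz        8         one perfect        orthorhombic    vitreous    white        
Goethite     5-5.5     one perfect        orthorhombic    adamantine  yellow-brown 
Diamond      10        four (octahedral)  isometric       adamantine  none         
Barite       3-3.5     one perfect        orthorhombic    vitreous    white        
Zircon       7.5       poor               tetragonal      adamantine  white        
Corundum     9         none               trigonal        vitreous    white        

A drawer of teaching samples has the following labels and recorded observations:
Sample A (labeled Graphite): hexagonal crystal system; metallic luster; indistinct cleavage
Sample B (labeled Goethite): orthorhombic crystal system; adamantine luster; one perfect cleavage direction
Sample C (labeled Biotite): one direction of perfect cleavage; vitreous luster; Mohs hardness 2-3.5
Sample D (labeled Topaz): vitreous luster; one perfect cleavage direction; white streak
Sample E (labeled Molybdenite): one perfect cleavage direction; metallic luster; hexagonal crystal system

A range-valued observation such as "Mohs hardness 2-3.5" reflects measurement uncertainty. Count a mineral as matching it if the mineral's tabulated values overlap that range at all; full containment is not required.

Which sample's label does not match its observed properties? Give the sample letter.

Sample A: Graphite has cleavage one perfect, but the record shows indistinct cleavage — this label is wrong.
Sample B: nothing contradicts Goethite.
Sample C: nothing contradicts Biotite.
Sample D: nothing contradicts Topaz.
Sample E: nothing contradicts Molybdenite.
Sample A is the mislabeled one.

A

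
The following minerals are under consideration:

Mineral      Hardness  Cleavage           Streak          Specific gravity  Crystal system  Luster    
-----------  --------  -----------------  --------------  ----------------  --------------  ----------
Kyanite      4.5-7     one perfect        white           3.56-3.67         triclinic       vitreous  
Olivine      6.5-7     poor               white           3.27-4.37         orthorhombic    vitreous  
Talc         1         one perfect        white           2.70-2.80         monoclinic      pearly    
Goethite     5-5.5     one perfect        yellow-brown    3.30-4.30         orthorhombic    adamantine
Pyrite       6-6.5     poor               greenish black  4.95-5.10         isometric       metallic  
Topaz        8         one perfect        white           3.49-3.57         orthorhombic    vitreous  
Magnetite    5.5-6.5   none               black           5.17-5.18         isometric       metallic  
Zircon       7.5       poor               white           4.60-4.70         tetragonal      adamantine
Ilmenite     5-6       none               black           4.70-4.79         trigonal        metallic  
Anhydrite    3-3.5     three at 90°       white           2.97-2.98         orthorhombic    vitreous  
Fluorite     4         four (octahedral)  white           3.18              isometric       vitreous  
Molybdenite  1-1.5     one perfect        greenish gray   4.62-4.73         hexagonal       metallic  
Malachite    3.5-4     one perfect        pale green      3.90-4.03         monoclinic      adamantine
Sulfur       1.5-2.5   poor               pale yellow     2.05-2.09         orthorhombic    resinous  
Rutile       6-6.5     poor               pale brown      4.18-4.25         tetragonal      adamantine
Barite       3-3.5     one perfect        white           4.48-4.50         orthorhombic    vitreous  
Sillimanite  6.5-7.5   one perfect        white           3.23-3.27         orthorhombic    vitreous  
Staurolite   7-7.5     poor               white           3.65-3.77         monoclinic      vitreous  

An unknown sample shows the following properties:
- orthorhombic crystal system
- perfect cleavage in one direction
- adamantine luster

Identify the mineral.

Orthorhombic crystal system — only Olivine, Goethite, Topaz, Anhydrite, Sulfur, Barite, Sillimanite remain.
Perfect cleavage in one direction rules out Olivine, Anhydrite, Sulfur.
Adamantine luster — leaves Goethite.
The only mineral consistent with every observation is Goethite.

Goethite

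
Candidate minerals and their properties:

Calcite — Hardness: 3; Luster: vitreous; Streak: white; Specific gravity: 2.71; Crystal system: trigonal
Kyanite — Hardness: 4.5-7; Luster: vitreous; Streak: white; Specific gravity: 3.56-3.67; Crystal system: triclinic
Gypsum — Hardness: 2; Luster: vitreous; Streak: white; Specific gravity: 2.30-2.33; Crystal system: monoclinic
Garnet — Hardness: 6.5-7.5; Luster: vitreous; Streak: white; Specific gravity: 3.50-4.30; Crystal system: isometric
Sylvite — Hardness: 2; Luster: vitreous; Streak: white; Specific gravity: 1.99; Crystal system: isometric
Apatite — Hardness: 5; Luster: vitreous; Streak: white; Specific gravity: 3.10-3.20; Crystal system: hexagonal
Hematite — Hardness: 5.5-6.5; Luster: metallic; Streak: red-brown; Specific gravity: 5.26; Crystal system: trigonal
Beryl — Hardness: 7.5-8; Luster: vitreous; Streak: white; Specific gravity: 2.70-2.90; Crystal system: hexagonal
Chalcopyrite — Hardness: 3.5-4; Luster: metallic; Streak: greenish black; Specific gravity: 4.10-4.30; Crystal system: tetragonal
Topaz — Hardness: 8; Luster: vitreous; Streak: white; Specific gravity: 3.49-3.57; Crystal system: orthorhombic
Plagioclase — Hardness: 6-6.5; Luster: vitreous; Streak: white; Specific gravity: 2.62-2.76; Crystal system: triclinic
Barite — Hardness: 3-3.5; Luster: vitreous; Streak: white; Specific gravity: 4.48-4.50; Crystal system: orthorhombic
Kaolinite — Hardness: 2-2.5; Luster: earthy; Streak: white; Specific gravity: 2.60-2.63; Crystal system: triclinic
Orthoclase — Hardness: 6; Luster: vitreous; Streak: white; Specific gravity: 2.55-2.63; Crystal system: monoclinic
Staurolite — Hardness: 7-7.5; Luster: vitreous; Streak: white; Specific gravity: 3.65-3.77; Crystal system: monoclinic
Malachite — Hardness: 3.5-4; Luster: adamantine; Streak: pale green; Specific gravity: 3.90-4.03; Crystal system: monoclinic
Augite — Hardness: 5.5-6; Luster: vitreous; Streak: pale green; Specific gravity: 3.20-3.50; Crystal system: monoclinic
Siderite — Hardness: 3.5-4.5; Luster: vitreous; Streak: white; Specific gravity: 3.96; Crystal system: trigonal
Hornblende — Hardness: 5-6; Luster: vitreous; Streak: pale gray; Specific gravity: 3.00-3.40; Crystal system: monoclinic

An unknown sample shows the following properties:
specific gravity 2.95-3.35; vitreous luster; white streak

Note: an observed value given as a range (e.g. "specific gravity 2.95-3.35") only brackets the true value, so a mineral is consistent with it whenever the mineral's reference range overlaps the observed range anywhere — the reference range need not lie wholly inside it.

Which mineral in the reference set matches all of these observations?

Specific gravity 2.95-3.35: leaves Apatite, Augite, Hornblende.
Vitreous luster: consistent with all remaining minerals.
White streak: only Apatite remains.
Only Apatite satisfies all observations.

Apatite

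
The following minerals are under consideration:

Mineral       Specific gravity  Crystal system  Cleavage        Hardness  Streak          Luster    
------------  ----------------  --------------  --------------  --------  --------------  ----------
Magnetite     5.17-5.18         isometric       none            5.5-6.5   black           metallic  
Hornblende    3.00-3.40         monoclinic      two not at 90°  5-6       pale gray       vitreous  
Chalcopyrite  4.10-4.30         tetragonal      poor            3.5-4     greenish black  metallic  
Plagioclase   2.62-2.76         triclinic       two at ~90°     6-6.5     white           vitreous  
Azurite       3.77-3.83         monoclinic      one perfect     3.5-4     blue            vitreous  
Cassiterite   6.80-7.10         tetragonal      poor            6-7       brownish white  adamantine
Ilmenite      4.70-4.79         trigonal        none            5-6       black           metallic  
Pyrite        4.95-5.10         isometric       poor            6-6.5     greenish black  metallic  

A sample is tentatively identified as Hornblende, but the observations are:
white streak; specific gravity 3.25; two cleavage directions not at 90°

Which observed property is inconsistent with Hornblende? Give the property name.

White streak: Hornblende has pale gray streak — outside the reference range.
Specific gravity 3.25: Hornblende has SG 3.00-3.40 — matches.
Two cleavage directions not at 90°: Hornblende has cleavage two not at 90° — matches.
The streak is the one property that does not fit.

streak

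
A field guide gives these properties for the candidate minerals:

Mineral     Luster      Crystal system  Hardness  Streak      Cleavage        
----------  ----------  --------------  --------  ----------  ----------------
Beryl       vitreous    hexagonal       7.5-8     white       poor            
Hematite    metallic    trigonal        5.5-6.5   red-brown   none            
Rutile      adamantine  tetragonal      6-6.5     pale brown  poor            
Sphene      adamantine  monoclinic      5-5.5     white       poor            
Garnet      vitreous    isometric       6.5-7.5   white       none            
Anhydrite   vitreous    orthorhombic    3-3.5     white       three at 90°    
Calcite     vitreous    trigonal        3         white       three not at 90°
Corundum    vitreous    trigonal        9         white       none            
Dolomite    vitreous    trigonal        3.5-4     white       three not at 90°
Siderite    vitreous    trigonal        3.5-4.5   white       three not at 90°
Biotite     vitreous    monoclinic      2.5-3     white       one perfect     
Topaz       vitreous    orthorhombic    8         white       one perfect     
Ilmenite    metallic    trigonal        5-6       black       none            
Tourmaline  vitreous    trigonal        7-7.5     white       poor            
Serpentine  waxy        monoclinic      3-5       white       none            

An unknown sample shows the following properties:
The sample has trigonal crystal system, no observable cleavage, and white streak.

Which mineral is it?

Trigonal crystal system — Hematite, Calcite, Corundum, Dolomite, Siderite, Ilmenite, Tourmaline remain.
No observable cleavage — only Hematite, Corundum, Ilmenite remain.
White streak — narrows the field to Corundum.
The only mineral consistent with every observation is Corundum.

Corundum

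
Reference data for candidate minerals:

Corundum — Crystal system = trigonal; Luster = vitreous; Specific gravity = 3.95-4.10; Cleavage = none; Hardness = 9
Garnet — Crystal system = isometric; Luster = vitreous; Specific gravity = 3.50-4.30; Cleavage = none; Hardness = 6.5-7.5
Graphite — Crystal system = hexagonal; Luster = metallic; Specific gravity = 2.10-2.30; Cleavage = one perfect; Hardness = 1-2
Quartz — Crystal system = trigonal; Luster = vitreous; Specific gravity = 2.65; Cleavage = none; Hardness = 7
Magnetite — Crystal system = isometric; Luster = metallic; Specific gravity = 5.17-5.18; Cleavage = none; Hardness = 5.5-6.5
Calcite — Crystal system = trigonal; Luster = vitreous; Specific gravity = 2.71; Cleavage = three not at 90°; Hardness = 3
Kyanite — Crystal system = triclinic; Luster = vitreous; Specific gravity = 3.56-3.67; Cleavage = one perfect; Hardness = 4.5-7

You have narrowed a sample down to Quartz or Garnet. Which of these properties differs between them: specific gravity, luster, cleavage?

specific gravity

Specific gravity: Quartz 2.65, Garnet 3.50-4.30 — these differ.
Luster: both vitreous — no difference.
Cleavage: both none — no difference.
Of the listed properties, specific gravity is the one that separates them.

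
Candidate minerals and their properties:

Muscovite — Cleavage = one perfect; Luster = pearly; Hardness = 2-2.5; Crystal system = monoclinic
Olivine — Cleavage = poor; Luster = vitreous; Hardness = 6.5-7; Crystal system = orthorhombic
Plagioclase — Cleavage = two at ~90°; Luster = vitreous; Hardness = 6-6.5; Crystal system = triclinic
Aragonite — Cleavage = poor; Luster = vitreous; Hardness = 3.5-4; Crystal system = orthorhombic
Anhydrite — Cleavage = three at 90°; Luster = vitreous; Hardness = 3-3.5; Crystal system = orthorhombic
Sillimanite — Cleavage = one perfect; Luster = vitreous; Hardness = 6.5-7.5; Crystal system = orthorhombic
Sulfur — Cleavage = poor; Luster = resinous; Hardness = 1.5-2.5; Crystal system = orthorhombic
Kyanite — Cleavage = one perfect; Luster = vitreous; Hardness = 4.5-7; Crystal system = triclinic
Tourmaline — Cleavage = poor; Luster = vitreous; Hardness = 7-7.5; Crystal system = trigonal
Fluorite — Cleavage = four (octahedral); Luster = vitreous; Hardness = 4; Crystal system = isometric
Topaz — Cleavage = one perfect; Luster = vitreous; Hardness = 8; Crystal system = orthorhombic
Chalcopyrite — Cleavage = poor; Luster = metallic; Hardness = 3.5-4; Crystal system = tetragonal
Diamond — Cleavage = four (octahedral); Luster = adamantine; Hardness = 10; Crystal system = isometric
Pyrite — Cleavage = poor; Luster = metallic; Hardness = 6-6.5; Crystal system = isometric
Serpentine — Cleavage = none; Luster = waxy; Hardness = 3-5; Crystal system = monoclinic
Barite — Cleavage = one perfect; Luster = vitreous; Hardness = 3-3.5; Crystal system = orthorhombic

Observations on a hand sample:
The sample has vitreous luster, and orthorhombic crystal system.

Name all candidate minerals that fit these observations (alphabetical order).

Vitreous luster excludes Muscovite, Sulfur, Chalcopyrite, Diamond, Pyrite, Serpentine.
Orthorhombic crystal system is inconsistent with Plagioclase, Kyanite, Tourmaline, Fluorite.
Remaining candidates: Anhydrite, Aragonite, Barite, Olivine, Sillimanite, Topaz.

Anhydrite, Aragonite, Barite, Olivine, Sillimanite, Topaz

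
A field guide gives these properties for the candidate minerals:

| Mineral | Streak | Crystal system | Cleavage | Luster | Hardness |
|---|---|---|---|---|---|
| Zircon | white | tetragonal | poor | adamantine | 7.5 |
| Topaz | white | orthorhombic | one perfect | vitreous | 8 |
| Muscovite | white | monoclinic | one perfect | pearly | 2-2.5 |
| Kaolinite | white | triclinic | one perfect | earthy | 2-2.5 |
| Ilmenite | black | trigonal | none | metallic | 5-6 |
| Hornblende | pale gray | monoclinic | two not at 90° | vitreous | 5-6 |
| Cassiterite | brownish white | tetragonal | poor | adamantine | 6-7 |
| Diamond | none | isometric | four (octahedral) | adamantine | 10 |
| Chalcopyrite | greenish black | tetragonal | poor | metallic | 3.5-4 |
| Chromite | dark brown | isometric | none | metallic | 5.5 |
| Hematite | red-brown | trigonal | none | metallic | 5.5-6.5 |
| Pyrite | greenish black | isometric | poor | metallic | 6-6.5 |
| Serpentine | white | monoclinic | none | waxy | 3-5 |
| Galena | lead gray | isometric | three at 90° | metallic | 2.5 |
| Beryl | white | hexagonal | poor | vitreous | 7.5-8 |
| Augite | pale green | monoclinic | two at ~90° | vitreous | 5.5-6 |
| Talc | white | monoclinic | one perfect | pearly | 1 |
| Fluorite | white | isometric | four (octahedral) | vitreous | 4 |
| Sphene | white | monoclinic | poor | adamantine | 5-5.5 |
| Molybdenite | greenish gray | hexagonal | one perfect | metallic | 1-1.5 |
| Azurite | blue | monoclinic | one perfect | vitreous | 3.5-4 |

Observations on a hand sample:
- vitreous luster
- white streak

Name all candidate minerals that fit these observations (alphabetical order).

Beryl, Fluorite, Topaz

Vitreous luster: narrows the field to Topaz, Hornblende, Beryl, Augite, Fluorite, Azurite.
White streak eliminates Hornblende, Augite, Azurite.
The minerals that satisfy all observations are Beryl, Fluorite, Topaz.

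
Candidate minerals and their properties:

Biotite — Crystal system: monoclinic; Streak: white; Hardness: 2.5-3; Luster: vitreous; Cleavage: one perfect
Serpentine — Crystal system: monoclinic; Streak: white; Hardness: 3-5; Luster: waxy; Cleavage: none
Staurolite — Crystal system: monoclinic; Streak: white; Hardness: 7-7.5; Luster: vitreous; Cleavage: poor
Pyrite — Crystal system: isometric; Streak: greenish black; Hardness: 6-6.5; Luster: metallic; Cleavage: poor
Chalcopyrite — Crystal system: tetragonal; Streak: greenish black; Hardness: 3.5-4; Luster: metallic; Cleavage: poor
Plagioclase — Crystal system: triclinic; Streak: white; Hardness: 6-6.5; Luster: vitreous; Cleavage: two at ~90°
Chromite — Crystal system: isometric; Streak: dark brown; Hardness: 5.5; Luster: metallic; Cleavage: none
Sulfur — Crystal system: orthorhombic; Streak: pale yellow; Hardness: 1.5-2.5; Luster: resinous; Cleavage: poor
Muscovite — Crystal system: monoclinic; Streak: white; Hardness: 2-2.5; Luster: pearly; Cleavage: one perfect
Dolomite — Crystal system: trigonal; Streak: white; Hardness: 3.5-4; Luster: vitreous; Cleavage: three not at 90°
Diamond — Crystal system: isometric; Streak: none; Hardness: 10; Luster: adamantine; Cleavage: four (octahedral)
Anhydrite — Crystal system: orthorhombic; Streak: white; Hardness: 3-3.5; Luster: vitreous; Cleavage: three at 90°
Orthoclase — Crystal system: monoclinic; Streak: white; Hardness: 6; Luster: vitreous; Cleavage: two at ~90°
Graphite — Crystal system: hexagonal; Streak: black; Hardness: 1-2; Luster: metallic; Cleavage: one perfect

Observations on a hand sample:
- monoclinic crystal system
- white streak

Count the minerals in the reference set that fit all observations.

5

Monoclinic crystal system — only Biotite, Serpentine, Staurolite, Muscovite, Orthoclase remain.
White streak — consistent with all remaining minerals.
Consistent with every observation: Biotite, Muscovite, Orthoclase, Serpentine, Staurolite.
That is 5 minerals.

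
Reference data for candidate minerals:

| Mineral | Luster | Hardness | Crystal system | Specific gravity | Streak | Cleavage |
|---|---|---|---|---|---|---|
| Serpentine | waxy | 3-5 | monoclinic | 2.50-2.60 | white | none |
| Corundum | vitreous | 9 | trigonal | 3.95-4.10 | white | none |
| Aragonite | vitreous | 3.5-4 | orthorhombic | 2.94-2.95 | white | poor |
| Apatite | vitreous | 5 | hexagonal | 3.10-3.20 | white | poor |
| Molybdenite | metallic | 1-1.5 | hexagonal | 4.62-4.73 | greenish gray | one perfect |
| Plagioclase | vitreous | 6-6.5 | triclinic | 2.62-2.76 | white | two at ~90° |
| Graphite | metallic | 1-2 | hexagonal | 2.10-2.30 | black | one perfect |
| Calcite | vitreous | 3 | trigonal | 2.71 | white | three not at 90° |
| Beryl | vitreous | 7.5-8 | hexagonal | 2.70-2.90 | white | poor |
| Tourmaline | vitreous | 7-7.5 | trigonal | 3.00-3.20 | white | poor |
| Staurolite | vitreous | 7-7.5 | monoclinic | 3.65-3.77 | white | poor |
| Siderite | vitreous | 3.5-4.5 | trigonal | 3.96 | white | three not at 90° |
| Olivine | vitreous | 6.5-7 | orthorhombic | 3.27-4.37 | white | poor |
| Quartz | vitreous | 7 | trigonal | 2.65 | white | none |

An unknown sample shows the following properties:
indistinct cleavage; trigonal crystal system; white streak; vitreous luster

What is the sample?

Indistinct cleavage — narrows the field to Aragonite, Apatite, Beryl, Tourmaline, Staurolite, Olivine.
Trigonal crystal system — only Tourmaline remains.
White streak — every remaining candidate is consistent.
Vitreous luster — all remaining candidates fit.
Only Tourmaline satisfies all observations.

Tourmaline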